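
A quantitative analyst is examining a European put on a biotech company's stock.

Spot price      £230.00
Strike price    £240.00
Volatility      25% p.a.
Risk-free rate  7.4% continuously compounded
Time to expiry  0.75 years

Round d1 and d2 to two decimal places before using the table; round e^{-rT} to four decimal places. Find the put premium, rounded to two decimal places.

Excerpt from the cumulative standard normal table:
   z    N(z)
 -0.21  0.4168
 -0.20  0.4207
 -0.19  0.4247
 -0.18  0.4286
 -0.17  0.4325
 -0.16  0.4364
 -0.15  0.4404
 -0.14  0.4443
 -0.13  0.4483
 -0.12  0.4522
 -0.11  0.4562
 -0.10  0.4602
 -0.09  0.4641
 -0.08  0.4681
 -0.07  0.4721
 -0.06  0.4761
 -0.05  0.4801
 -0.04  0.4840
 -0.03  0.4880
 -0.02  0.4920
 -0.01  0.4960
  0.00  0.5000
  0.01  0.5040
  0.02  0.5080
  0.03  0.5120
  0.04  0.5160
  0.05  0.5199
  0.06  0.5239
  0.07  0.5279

£18.56

σ√T = 0.25·√0.75 = 0.2165
d₁ = [ln(230/240) + (0.074 + ½·0.25²)·0.75] / (σ√T) = (-0.0426 + 0.0789) / 0.2165 = 0.1680 ≈ 0.17
d₂ = 0.1680 − 0.2165 = -0.0485 ≈ -0.05
e^(−rT) = e^(−0.074·0.75) = 0.9460
N(−d₂) = N(0.05) = 0.5199;  N(−d₁) = N(-0.17) = 0.4325
P = 240·0.9460·0.5199 − 230·0.4325 = 118.0381 − 99.4750 = 18.5631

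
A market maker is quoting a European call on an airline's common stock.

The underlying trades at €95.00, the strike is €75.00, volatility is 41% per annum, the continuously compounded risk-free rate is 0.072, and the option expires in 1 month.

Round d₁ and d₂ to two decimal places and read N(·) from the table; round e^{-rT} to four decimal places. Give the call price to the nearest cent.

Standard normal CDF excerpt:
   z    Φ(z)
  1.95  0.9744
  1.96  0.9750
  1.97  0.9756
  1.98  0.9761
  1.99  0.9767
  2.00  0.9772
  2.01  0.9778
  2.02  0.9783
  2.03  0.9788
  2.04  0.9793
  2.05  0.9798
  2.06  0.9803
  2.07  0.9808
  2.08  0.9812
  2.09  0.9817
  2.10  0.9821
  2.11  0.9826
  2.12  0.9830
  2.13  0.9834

€20.53

σ√T = 0.41 × 0.2887 = 0.1184
d₁ = [ln(95/75) + (0.072 + ½·0.41²)·0.08333] / (σ√T) = (0.2364 + 0.0130) / 0.1184 = 2.1071 which rounds to 2.11
d₂ = 2.1071 − 0.1184 = 1.9888 which rounds to 1.99
e^(−rT) = e^(−0.072·0.08333) = 0.9940
C = 95·N(2.11) − 75·0.9940·N(1.99) = 95·0.9826 − 75·0.9940·0.9767 = 93.3470 − 72.8130 = 20.5340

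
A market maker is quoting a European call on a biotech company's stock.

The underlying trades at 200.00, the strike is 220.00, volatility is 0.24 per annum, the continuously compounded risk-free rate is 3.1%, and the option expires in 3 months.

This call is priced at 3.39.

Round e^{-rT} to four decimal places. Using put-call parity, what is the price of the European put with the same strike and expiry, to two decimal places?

exp(−rT) = exp(−0.031·0.25) = 0.9923
Put-call parity: C − P = S − K·e^(−rT) = 200 − 220·0.9923 = 200 − 218.3060 = -18.3060
P = C − (C − P) = 3.39 − (-18.3060) = 21.6960

21.70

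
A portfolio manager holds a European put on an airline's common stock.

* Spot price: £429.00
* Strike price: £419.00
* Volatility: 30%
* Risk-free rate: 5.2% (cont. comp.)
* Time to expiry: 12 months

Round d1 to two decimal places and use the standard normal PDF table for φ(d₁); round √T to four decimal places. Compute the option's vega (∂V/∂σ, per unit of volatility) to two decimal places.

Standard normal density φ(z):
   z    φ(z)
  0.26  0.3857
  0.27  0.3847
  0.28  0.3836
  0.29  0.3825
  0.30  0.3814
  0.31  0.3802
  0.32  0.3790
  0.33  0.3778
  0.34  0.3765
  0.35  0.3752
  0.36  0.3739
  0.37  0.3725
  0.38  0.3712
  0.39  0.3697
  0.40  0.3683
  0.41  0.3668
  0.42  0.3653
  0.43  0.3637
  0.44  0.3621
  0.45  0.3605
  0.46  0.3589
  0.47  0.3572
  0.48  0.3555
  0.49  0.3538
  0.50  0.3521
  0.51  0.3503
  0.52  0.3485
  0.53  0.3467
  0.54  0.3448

σ√T = 0.3·√1 = 0.3000
d₁ = [ln(429/419) + (0.052 + ½·0.3²)·1] / (σ√T) = (0.0236 + 0.0970) / 0.3000 = 0.4020 ⇒ 0.40
√T = √1 = 1.0000
φ(d₁) = φ(0.40) = 0.3683
vega = S·φ(d₁)·√T = 429·0.3683·1.0000 = 158.0007
(Call and put vega coincide under Black-Scholes.)

158.00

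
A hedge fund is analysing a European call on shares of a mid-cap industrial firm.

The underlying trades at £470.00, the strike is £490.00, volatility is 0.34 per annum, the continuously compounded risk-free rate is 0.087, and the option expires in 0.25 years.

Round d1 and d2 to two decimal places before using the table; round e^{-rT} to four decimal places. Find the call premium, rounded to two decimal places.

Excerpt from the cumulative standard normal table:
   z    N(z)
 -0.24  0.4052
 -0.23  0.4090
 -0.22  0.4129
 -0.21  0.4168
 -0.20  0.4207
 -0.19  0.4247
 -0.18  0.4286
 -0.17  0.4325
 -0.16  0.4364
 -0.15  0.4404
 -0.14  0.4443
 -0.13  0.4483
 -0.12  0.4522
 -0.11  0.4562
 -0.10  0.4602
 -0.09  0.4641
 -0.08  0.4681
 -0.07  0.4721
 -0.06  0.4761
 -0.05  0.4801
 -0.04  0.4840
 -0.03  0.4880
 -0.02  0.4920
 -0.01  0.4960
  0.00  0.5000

T = 0.25;  σ√T = 0.1700
ln(S/K) + (r + σ²/2)T = ln(470/490) + (0.087 + 0.34²/2)·0.25 = -0.0417 + 0.0362 = -0.0055
d₁ = -0.0055 / 0.1700 = -0.0322 ⇒ -0.03
d₂ = d₁ − σ√T = -0.0322 − 0.1700 = -0.2022 ⇒ -0.20
exp(−rT) = exp(−0.087·0.25) = 0.9785
N(d₁) = N(-0.03) = 0.4880;  N(d₂) = N(-0.20) = 0.4207
C = 470·0.4880 − 490·0.9785·0.4207 = 229.3600 − 201.7109 = 27.6491

£27.65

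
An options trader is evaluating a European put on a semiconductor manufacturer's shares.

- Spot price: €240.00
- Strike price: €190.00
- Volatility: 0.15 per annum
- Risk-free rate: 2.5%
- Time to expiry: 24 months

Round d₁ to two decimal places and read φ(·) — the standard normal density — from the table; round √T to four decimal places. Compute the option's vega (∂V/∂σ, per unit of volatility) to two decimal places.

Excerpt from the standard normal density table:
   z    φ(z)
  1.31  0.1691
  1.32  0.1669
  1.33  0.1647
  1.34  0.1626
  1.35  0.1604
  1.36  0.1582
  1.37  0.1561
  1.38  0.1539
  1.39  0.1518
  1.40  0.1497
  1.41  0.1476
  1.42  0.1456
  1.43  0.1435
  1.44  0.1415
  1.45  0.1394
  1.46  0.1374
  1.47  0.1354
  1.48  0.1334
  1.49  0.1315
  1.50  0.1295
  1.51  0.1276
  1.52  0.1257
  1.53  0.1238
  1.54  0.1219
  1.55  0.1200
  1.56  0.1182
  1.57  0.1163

σ√T = 0.15 × 1.4142 = 0.2121
d₁ = [ln(240/190) + (0.025 + 0.15²/2)·2] / 0.2121 = [0.2336 + 0.0725] / 0.2121 = 1.4430 → 1.44
√T = √2 = 1.4142
φ(d₁) = φ(1.44) = 0.1415
vega = S·φ(d₁)·√T = 240·0.1415·1.4142 = 48.0262

48.03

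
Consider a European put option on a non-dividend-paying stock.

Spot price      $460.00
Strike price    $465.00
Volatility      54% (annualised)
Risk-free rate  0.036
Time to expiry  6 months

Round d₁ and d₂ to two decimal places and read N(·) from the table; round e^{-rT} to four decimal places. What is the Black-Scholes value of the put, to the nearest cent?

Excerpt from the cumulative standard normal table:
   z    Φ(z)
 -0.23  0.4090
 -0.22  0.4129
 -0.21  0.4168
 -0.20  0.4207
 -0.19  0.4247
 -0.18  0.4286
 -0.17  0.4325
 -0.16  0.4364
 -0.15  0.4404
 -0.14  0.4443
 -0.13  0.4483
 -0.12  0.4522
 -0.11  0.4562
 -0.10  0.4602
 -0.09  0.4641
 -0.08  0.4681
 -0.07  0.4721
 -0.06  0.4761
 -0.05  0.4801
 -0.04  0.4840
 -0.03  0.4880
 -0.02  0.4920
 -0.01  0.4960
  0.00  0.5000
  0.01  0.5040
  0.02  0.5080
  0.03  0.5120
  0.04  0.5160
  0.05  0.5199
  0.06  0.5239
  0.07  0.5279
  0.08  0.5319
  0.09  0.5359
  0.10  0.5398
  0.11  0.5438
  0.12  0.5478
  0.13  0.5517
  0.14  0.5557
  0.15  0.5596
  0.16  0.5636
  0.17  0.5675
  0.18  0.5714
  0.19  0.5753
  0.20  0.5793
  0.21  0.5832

σ√T = 0.54 × 0.7071 = 0.3818
d₁ = [ln(460/465) + (0.036 + ½·0.54²)·0.5] / (σ√T) = (-0.0108 + 0.0909) / 0.3818 = 0.2097 ≈ 0.21
d₂ = 0.2097 − 0.3818 = -0.1721 ≈ -0.17
e^(−rT) = e^(−0.036·0.5) = 0.9822
N(−d₂) = N(0.17) = 0.5675;  N(−d₁) = N(-0.21) = 0.4168
P = 465·0.9822·0.5675 − 460·0.4168 = 259.1903 − 191.7280 = 67.4623

$67.46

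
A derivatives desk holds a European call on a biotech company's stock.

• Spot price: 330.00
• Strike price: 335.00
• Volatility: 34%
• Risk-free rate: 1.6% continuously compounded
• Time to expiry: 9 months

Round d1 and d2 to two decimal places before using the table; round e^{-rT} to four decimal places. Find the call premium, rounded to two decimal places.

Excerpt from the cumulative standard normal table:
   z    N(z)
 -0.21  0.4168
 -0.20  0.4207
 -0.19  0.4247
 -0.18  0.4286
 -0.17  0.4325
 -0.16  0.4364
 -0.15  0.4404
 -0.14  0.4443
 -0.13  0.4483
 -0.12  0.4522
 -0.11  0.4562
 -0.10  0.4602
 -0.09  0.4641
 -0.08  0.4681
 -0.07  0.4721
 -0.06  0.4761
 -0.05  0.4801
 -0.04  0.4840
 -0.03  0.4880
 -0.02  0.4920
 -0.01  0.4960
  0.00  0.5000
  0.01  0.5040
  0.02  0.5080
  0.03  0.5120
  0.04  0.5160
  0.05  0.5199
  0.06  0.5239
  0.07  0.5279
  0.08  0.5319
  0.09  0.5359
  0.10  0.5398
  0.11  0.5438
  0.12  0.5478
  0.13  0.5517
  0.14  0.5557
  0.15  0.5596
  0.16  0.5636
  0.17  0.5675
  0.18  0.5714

σ√T = 0.34 × 0.8660 = 0.2944
d₁ = [ln(330/335) + (0.016 + 0.34²/2)·0.75] / 0.2944 = [-0.0150 + 0.0554] / 0.2944 = 0.1369 → 0.14
d₂ = d₁ − σ√T = 0.1369 − 0.2944 = -0.1575 → -0.16
e^(−rT) = e^(−0.016·0.75) = 0.9881
C = 330·N(0.14) − 335·0.9881·N(-0.16) = 330·0.5557 − 335·0.9881·0.4364 = 183.3810 − 144.4543 = 38.9267

38.93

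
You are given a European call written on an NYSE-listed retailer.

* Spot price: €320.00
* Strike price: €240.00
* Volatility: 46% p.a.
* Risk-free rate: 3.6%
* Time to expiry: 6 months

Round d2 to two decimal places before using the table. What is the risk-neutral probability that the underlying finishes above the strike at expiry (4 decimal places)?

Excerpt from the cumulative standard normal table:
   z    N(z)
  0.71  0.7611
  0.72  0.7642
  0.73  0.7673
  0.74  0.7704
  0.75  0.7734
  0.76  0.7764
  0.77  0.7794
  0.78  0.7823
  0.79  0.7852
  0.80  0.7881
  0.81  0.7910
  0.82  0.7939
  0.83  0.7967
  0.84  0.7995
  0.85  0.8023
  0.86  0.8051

0.7823

σ√T = 0.46 × 0.7071 = 0.3253
d₁ = [ln(320/240) + (0.036 + 0.46²/2)·0.5] / 0.3253 = [0.2877 + 0.0709] / 0.3253 = 1.1024 ⇒ 1.10
d₂ = d₁ − σ√T = 1.1024 − 0.3253 = 0.7771 ⇒ 0.78
Risk-neutral Pr[S_T > K] = N(d₂) = N(0.78) = 0.7823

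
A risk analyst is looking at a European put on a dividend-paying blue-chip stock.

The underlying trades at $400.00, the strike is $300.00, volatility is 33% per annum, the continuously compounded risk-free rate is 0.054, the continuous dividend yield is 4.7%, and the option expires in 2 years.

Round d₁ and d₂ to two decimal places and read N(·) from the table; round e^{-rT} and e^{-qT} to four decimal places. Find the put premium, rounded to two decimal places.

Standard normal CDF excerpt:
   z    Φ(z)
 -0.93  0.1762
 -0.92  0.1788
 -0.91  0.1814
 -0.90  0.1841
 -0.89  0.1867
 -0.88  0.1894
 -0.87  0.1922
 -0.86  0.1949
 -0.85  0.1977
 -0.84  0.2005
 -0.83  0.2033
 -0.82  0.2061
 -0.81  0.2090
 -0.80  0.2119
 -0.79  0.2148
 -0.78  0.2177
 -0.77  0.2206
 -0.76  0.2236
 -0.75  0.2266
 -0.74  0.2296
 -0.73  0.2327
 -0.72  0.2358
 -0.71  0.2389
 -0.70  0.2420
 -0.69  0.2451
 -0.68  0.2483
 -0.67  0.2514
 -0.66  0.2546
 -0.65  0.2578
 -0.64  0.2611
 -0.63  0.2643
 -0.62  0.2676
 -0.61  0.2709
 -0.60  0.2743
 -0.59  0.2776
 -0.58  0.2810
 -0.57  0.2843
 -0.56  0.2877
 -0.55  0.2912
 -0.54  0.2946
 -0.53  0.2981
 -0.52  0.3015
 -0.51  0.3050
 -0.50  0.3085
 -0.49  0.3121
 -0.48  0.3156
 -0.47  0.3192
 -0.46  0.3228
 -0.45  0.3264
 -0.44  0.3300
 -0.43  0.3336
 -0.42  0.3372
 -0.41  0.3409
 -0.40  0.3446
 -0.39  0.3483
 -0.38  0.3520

$22.83

σ√T = 0.33 × 1.4142 = 0.4667
d₁ = [ln(400/300) + (0.054 − 0.047 + 0.33²/2)·2] / 0.4667 = [0.2877 + 0.1229] / 0.4667 = 0.8798 which rounds to 0.88
d₂ = d₁ − σ√T = 0.8798 − 0.4667 = 0.4131 which rounds to 0.41
exp(−qT) = exp(−0.047·2) = 0.9103;  exp(−rT) = exp(−0.054·2) = 0.8976
N(−d₂) = N(-0.41) = 0.3409;  N(−d₁) = N(-0.88) = 0.1894
P = 300·0.8976·0.3409 − 400·0.9103·0.1894 = 91.7976 − 68.9643 = 22.8332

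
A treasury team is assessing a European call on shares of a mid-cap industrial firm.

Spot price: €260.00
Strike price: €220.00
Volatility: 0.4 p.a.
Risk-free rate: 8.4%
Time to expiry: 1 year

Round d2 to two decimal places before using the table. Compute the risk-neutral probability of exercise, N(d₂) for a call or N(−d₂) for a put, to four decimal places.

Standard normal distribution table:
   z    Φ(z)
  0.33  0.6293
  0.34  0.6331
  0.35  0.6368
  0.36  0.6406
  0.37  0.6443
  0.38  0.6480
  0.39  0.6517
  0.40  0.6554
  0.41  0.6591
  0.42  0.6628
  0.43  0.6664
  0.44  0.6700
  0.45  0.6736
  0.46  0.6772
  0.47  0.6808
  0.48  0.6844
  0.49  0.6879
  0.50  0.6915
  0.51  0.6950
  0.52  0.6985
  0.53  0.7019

σ√T = 0.4·√1 = 0.4000
d₁ = [ln(260/220) + (0.084 + ½·0.4²)·1] / (σ√T) = (0.1671 + 0.1640) / 0.4000 = 0.8276 → 0.83
d₂ = 0.8276 − 0.4000 = 0.4276 → 0.43
Risk-neutral Pr[S_T > K] = N(d₂) = N(0.43) = 0.6664

0.6664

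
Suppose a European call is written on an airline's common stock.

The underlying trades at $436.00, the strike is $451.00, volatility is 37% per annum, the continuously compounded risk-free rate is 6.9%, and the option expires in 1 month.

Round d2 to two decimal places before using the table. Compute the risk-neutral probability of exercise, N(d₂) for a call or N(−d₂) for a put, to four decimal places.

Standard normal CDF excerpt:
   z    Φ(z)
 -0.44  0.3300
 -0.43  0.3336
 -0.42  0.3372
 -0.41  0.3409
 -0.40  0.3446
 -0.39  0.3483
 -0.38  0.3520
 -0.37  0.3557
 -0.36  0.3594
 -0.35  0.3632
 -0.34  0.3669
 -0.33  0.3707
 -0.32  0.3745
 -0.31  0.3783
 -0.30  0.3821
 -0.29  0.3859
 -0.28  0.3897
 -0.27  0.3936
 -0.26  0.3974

σ√T = 0.37·√0.08333 = 0.1068
ln(S/K) + (r + σ²/2)T = ln(436/451) + (0.069 + 0.37²/2)·0.08333 = -0.0338 + 0.0115 = -0.0224
d₁ = -0.0224 / 0.1068 = -0.2094 ⇒ -0.21
d₂ = d₁ − σ√T = -0.2094 − 0.1068 = -0.3163 ⇒ -0.32
Pr(exercise) under Q = N(d₂) = 0.3745

0.3745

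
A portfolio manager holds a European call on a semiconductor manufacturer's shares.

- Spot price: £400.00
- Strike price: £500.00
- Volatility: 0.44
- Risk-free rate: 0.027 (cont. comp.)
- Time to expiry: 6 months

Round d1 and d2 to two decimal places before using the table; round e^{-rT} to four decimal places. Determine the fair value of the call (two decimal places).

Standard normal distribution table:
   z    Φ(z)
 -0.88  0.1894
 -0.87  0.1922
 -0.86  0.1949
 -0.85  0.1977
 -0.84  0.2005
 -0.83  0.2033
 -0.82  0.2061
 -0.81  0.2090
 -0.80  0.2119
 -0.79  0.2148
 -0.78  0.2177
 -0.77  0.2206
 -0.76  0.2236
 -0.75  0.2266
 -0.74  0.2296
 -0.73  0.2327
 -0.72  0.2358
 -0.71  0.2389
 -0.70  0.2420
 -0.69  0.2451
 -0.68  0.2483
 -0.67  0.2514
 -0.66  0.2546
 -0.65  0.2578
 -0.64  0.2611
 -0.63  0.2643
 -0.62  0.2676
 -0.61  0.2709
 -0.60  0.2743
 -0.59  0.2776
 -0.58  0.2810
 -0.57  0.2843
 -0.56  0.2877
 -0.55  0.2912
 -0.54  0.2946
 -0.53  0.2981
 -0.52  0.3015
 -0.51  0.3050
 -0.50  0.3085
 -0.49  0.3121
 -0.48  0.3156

£20.31

σ√T = 0.44·√0.5 = 0.3111
d₁ = [ln(400/500) + (0.027 + 0.44²/2)·0.5] / 0.3111 = [-0.2231 + 0.0619] / 0.3111 = -0.5183 ≈ -0.52
d₂ = d₁ − σ√T = -0.5183 − 0.3111 = -0.8294 ≈ -0.83
exp(−rT) = exp(−0.027·0.5) = 0.9866
N(d₁) = N(-0.52) = 0.3015;  N(d₂) = N(-0.83) = 0.2033
C = 400·0.3015 − 500·0.9866·0.2033 = 120.6000 − 100.2879 = 20.3121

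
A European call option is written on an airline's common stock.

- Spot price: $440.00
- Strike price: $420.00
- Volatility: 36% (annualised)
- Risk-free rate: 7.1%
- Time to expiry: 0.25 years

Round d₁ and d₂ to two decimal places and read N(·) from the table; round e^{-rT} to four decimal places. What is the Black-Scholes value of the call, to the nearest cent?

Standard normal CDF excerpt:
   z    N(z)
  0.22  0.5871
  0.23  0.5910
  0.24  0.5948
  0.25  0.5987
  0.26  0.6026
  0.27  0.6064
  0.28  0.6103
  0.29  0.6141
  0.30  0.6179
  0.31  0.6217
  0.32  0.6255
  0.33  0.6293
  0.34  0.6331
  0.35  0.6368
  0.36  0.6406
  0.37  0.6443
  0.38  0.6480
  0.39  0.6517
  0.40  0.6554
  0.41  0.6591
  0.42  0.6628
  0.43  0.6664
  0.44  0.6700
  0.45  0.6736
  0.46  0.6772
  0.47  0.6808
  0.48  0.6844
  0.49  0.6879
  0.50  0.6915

T = 0.25;  σ√T = 0.1800
ln(S/K) + (r + σ²/2)T = ln(440/420) + (0.071 + 0.36²/2)·0.25 = 0.0465 + 0.0339 = 0.0805
d₁ = 0.0805 / 0.1800 = 0.4471 ⇒ 0.45
d₂ = d₁ − σ√T = 0.4471 − 0.1800 = 0.2671 ⇒ 0.27
exp(−rT) = exp(−0.071·0.25) = 0.9824
C = 440·N(0.45) − 420·0.9824·N(0.27) = 440·0.6736 − 420·0.9824·0.6064 = 296.3840 − 250.2055 = 46.1785

$46.18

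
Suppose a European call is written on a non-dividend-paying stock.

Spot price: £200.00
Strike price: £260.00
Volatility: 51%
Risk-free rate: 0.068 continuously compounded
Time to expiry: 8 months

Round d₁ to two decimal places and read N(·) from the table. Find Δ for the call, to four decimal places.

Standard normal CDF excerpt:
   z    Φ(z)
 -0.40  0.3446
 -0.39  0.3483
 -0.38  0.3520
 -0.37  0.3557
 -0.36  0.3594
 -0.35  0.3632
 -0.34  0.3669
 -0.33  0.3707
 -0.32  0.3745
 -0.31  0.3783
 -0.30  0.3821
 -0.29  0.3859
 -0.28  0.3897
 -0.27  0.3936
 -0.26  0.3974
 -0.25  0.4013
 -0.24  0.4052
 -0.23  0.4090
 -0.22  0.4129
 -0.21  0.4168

0.3783

σ√T = 0.51·√0.6667 = 0.4164
ln(S/K) + (r + σ²/2)T = ln(200/260) + (0.068 + 0.51²/2)·0.6667 = -0.2624 + 0.1320 = -0.1303
d₁ = -0.1303 / 0.4164 = -0.3130 ⇒ -0.31
N(d₁) = N(-0.31) = 0.3783
Δ_call = N(d₁) = 0.3783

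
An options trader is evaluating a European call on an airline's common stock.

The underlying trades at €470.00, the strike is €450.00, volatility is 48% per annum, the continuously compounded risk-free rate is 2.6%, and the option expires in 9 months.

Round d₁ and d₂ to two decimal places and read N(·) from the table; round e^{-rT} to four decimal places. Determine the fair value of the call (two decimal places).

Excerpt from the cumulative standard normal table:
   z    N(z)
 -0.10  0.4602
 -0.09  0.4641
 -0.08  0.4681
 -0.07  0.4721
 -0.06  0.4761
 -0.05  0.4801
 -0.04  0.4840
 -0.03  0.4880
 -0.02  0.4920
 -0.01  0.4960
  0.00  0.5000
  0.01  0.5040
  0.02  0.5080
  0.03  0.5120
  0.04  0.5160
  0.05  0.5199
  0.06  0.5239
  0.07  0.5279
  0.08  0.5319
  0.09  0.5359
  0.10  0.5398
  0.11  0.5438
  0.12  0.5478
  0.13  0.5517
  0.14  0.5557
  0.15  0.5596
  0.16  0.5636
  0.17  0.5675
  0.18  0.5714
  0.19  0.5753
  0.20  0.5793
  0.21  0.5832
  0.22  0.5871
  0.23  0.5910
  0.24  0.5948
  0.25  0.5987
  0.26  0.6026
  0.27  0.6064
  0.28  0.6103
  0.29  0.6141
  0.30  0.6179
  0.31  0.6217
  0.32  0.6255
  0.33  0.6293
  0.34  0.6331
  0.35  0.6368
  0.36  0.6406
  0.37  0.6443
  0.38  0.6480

T = 0.75;  σ√T = 0.4157
ln(S/K) + (r + σ²/2)T = ln(470/450) + (0.026 + 0.48²/2)·0.75 = 0.0435 + 0.1059 = 0.1494
d₁ = 0.1494 / 0.4157 = 0.3594 → 0.36
d₂ = d₁ − σ√T = 0.3594 − 0.4157 = -0.0563 → -0.06
e^(−rT) = e^(−0.026·0.75) = 0.9807
N(d₁) = N(0.36) = 0.6406;  N(d₂) = N(-0.06) = 0.4761
C = 470·0.6406 − 450·0.9807·0.4761 = 301.0820 − 210.1101 = 90.9719

€90.97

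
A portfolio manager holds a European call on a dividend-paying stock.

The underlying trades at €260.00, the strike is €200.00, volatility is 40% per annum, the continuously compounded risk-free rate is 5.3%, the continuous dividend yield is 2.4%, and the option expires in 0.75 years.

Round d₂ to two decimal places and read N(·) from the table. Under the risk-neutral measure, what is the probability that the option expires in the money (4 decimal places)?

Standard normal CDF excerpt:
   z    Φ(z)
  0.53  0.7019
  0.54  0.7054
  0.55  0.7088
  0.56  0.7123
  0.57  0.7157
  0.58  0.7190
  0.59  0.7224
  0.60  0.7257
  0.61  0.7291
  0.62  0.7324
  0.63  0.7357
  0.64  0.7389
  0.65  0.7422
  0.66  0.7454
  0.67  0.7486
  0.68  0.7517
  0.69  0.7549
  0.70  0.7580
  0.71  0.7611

T = 0.75;  σ√T = 0.3464
d₁ = [ln(260/200) + (0.053 − 0.024 + 0.4²/2)·0.75] / 0.3464 = [0.2624 + 0.0818] / 0.3464 = 0.9934 ≈ 0.99
d₂ = d₁ − σ√T = 0.9934 − 0.3464 = 0.6470 ≈ 0.65
Risk-neutral Pr[S_T > K] = N(d₂) = N(0.65) = 0.7422

0.7422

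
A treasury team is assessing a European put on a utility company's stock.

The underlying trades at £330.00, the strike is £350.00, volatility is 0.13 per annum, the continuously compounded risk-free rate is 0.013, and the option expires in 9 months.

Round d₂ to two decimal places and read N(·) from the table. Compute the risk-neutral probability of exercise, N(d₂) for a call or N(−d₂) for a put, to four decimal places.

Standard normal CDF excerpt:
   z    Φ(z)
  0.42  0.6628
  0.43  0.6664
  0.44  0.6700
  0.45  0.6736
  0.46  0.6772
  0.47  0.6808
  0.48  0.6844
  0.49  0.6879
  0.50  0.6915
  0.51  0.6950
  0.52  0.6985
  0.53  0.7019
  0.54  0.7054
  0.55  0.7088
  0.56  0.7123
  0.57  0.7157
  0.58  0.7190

0.6879

σ√T = 0.13·√0.75 = 0.1126
d₁ = [ln(330/350) + (0.013 + ½·0.13²)·0.75] / (σ√T) = (-0.0588 + 0.0161) / 0.1126 = -0.3797 ≈ -0.38
d₂ = -0.3797 − 0.1126 = -0.4923 ≈ -0.49
Risk-neutral Pr[S_T < K] = N(−d₂) = N(0.49) = 0.6879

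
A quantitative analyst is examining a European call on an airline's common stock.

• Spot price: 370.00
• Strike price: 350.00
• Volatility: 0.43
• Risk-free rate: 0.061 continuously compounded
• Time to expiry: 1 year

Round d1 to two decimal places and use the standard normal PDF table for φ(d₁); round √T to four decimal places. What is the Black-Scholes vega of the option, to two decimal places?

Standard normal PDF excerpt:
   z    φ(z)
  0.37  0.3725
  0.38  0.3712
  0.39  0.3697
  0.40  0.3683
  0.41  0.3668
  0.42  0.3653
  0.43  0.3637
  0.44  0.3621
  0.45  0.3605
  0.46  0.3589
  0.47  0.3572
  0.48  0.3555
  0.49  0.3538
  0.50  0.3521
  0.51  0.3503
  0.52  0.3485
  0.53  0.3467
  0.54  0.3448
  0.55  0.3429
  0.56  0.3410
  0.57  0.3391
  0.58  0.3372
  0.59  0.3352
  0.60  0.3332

σ√T = 0.43·√1 = 0.4300
d₁ = [ln(370/350) + (0.061 + ½·0.43²)·1] / (σ√T) = (0.0556 + 0.1534) / 0.4300 = 0.4861 ≈ 0.49
√T = √1 = 1.0000
φ(d₁) = φ(0.49) = 0.3538
vega = S·φ(d₁)·√T = 370·0.3538·1.0000 = 130.9060

130.91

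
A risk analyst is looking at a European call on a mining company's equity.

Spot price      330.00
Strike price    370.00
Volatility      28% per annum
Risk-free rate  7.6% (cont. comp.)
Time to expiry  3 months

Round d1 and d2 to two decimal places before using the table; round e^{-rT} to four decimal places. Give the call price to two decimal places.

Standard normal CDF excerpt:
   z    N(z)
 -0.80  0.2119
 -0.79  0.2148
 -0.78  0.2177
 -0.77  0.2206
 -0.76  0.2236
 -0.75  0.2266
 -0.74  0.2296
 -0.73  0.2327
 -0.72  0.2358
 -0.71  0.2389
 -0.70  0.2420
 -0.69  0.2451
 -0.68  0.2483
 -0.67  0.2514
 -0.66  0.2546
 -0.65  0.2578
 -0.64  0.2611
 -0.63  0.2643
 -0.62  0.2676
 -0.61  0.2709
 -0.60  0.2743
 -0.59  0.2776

7.13

σ√T = 0.28·√0.25 = 0.1400
d₁ = [ln(330/370) + (0.076 + ½·0.28²)·0.25] / (σ√T) = (-0.1144 + 0.0288) / 0.1400 = -0.6115 ≈ -0.61
d₂ = -0.6115 − 0.1400 = -0.7515 ≈ -0.75
exp(−rT) = exp(−0.076·0.25) = 0.9812
N(d₁) = N(-0.61) = 0.2709;  N(d₂) = N(-0.75) = 0.2266
C = 330·0.2709 − 370·0.9812·0.2266 = 89.3970 − 82.2658 = 7.1312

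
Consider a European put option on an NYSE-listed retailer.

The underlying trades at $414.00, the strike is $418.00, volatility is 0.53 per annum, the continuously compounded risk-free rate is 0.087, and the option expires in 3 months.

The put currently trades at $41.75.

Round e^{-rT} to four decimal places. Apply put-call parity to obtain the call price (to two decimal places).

e^(−rT) = e^(−0.087·0.25) = 0.9785
Put-call parity: C − P = S − K·e^(−rT) = 414 − 418·0.9785 = 414 − 409.0130 = 4.9870
C = P + (C − P) = 41.75 + (4.9870) = 46.7370

$46.74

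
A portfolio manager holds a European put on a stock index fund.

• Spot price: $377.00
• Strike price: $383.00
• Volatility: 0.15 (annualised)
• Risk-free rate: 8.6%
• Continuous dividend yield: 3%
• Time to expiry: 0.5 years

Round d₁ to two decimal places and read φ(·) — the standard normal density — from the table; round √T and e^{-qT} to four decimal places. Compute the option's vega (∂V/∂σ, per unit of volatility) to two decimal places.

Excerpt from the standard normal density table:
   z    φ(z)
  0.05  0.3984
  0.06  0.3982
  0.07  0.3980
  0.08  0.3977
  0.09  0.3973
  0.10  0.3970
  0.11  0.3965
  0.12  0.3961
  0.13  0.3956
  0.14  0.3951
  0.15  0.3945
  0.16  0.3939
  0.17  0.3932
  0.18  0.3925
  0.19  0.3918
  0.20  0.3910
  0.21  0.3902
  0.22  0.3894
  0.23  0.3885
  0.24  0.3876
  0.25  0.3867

σ√T = 0.15 × 0.7071 = 0.1061
d₁ = [ln(377/383) + (0.086 − 0.03 + ½·0.15²)·0.5] / (σ√T) = (-0.0158 + 0.0336) / 0.1061 = 0.1682 ⇒ 0.17
√T = √0.5 = 0.7071
φ(d₁) = φ(0.17) = 0.3932
exp(−qT) = exp(−0.03·0.5) = 0.9851
vega = S·exp(−qT)·φ(d₁)·√T = 377·0.9851·0.3932·0.7071 = 103.2562

103.26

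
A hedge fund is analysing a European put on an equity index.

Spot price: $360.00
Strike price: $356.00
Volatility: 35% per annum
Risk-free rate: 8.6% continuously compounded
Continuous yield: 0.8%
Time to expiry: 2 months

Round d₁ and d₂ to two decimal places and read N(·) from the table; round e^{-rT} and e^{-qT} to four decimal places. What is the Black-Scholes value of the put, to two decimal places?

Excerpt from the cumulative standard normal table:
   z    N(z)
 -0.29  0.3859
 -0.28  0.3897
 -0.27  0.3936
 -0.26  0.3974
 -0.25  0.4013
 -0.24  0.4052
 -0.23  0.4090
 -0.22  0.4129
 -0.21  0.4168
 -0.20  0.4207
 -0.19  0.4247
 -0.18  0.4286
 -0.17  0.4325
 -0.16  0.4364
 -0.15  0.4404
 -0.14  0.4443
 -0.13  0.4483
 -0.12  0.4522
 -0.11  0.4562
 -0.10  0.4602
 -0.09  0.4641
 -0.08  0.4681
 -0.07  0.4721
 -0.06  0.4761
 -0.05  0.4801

σ√T = 0.35·√0.1667 = 0.1429
d₁ = [ln(360/356) + (0.086 − 0.008 + 0.35²/2)·0.1667] / 0.1429 = [0.0112 + 0.0232] / 0.1429 = 0.2406 → 0.24
d₂ = d₁ − σ√T = 0.2406 − 0.1429 = 0.0977 → 0.10
e^(−qT) = e^(−0.008·0.1667) = 0.9987;  e^(−rT) = e^(−0.086·0.1667) = 0.9858
N(−d₂) = N(-0.10) = 0.4602;  N(−d₁) = N(-0.24) = 0.4052
P = 356·0.9858·0.4602 − 360·0.9987·0.4052 = 161.5048 − 145.6824 = 15.8224

$15.82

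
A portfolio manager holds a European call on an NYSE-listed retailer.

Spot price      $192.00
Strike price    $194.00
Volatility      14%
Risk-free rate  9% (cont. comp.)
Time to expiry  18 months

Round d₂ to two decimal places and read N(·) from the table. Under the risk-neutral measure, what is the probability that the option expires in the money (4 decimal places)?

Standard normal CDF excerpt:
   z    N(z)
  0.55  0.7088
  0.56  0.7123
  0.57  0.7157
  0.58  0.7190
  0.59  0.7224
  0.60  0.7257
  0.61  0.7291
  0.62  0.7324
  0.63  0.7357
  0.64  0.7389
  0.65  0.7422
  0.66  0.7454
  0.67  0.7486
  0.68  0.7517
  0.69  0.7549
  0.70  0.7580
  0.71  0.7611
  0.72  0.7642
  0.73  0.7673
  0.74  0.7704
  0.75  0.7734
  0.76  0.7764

0.7389

T = 1.5;  σ√T = 0.1715
d₁ = [ln(192/194) + (0.09 + ½·0.14²)·1.5] / (σ√T) = (-0.0104 + 0.1497) / 0.1715 = 0.8126 → 0.81
d₂ = 0.8126 − 0.1715 = 0.6412 → 0.64
Risk-neutral Pr[S_T > K] = N(d₂) = N(0.64) = 0.7389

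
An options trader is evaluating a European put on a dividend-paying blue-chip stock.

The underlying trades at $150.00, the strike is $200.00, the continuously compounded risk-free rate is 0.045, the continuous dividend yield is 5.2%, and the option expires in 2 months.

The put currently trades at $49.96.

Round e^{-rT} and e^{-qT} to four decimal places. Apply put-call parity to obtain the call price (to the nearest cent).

$0.17

exp(−qT) = exp(−0.052·0.1667) = 0.9914;  exp(−rT) = exp(−0.045·0.1667) = 0.9925
Put-call parity: C − P = S·e^(−qT) − K·e^(−rT) = 150·0.9914 − 200·0.9925 = 148.7100 − 198.5000 = -49.7900
C = P + (C − P) = 49.96 + (-49.7900) = 0.1700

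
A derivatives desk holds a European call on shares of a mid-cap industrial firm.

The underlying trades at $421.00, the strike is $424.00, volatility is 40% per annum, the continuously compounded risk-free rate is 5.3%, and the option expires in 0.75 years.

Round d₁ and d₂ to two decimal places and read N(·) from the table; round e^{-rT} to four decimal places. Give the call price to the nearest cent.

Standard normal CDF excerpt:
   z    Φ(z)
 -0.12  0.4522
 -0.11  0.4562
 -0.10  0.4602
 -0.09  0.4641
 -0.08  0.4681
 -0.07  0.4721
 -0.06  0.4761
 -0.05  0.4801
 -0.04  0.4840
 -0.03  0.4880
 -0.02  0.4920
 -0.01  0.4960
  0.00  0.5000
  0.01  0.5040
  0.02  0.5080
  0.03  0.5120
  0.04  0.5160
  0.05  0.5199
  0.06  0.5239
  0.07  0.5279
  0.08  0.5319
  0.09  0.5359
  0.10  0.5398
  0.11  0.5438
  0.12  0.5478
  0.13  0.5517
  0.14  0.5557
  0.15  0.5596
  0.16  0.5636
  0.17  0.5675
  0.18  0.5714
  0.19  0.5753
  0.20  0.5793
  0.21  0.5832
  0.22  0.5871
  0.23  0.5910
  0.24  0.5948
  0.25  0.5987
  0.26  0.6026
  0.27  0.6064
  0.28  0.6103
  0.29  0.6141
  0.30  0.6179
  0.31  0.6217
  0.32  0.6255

$64.56

σ√T = 0.4 × 0.8660 = 0.3464
ln(S/K) + (r + σ²/2)T = ln(421/424) + (0.053 + 0.4²/2)·0.75 = -0.0071 + 0.0998 = 0.0926
d₁ = 0.0926 / 0.3464 = 0.2675 which rounds to 0.27
d₂ = d₁ − σ√T = 0.2675 − 0.3464 = -0.0790 which rounds to -0.08
exp(−rT) = exp(−0.053·0.75) = 0.9610
C = 421·N(0.27) − 424·0.9610·N(-0.08) = 421·0.6064 − 424·0.9610·0.4681 = 255.2944 − 190.7339 = 64.5605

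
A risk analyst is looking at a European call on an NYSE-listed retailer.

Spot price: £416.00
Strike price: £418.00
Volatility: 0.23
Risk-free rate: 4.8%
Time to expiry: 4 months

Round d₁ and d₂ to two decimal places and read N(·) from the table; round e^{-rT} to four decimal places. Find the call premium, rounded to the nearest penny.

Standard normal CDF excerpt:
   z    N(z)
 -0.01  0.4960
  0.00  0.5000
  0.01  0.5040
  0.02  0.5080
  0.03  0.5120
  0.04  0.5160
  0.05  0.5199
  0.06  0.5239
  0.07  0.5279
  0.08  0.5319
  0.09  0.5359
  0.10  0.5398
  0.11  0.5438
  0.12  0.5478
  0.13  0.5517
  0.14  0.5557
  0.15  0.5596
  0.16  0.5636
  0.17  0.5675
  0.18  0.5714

£23.83

σ√T = 0.23·√0.3333 = 0.1328
d₁ = [ln(416/418) + (0.048 + 0.23²/2)·0.3333] / 0.1328 = [-0.0048 + 0.0248] / 0.1328 = 0.1508 ≈ 0.15
d₂ = d₁ − σ√T = 0.1508 − 0.1328 = 0.0180 ≈ 0.02
exp(−rT) = exp(−0.048·0.3333) = 0.9841
C = 416·N(0.15) − 418·0.9841·N(0.02) = 416·0.5596 − 418·0.9841·0.5080 = 232.7936 − 208.9677 = 23.8259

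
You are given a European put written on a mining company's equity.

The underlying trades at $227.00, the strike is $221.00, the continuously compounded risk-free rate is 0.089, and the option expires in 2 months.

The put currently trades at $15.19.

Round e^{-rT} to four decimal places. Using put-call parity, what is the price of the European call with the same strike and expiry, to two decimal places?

exp(−rT) = exp(−0.089·0.1667) = 0.9853
Put-call parity: C − P = S − K·e^(−rT) = 227 − 221·0.9853 = 227 − 217.7513 = 9.2487
C = P + (C − P) = 15.19 + (9.2487) = 24.4387

$24.44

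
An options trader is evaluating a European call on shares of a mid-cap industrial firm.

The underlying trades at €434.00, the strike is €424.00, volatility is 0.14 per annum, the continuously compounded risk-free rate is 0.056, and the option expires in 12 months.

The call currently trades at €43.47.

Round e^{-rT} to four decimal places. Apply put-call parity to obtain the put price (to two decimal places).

€10.36

e^(−rT) = e^(−0.056·1) = 0.9455
Put-call parity: C − P = S − K·e^(−rT) = 434 − 424·0.9455 = 434 − 400.8920 = 33.1080
P = C − (C − P) = 43.47 − (33.1080) = 10.3620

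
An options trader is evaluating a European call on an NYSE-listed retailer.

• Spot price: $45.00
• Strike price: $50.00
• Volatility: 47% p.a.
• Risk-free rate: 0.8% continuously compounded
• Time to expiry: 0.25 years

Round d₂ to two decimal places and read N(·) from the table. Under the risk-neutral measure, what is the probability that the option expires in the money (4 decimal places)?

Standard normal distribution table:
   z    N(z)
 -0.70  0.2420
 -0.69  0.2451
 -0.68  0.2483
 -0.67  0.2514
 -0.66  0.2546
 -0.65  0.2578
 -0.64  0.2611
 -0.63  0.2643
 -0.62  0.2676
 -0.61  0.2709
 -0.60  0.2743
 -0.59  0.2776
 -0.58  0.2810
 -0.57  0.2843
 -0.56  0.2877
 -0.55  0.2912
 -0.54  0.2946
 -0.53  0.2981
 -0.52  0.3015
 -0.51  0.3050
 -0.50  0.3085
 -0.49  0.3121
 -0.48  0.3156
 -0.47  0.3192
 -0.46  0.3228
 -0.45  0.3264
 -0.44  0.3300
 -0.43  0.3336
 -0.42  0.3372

T = 0.25;  σ√T = 0.2350
d₁ = [ln(45/50) + (0.008 + 0.47²/2)·0.25] / 0.2350 = [-0.1054 + 0.0296] / 0.2350 = -0.3223 → -0.32
d₂ = d₁ − σ√T = -0.3223 − 0.2350 = -0.5573 → -0.56
Risk-neutral Pr[S_T > K] = N(d₂) = N(-0.56) = 0.2877

0.2877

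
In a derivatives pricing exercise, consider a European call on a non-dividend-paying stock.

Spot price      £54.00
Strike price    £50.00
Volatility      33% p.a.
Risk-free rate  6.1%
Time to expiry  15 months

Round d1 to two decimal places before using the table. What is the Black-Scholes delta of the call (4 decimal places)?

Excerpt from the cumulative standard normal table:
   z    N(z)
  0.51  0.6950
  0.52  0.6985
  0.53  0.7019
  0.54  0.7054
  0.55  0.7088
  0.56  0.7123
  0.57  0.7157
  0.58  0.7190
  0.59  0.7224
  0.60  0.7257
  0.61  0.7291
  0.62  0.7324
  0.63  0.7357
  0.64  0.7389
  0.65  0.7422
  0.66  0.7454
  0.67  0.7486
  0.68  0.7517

T = 1.25;  σ√T = 0.3690
d₁ = [ln(54/50) + (0.061 + 0.33²/2)·1.25] / 0.3690 = [0.0770 + 0.1443] / 0.3690 = 0.5997 ≈ 0.60
N(d₁) = N(0.60) = 0.7257
Δ_call = N(d₁) = 0.7257

0.7257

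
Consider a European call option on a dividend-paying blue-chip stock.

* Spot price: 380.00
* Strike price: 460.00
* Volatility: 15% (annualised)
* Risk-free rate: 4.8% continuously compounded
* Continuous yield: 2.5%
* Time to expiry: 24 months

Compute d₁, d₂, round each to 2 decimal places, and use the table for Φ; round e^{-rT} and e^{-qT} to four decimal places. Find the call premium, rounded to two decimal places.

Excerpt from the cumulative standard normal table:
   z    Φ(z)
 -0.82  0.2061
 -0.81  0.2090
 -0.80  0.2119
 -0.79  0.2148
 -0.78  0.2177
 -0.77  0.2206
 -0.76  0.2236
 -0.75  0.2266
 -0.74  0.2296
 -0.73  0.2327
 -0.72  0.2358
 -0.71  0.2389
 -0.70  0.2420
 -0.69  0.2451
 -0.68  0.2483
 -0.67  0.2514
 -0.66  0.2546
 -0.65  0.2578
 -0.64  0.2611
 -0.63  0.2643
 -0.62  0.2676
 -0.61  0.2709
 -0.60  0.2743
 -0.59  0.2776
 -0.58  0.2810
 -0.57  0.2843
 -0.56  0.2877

σ√T = 0.15·√2 = 0.2121
d₁ = [ln(380/460) + (0.048 − 0.025 + 0.15²/2)·2] / 0.2121 = [-0.1911 + 0.0685] / 0.2121 = -0.5777 ≈ -0.58
d₂ = d₁ − σ√T = -0.5777 − 0.2121 = -0.7899 ≈ -0.79
e^(−qT) = e^(−0.025·2) = 0.9512;  e^(−rT) = e^(−0.048·2) = 0.9085
C = 380·0.9512·N(-0.58) − 460·0.9085·N(-0.79) = 380·0.9512·0.2810 − 460·0.9085·0.2148 = 101.5691 − 89.7671 = 11.8021

11.80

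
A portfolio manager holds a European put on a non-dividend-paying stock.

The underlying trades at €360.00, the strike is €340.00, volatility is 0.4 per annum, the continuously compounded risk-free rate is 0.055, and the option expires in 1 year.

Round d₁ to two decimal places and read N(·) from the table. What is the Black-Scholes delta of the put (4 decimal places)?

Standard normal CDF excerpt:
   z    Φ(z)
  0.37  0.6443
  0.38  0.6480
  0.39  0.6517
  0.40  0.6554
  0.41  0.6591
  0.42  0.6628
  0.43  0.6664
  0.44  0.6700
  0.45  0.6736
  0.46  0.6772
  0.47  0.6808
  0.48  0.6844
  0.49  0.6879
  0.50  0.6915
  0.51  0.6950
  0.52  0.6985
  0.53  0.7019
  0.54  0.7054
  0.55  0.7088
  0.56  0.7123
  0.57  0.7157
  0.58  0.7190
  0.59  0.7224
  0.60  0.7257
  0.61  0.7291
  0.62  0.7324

-0.3156

σ√T = 0.4·√1 = 0.4000
d₁ = [ln(360/340) + (0.055 + 0.4²/2)·1] / 0.4000 = [0.0572 + 0.1350] / 0.4000 = 0.4804 which rounds to 0.48
N(d₁) = N(0.48) = 0.6844
Δ_put = N(d₁) − 1 = 0.6844 − 1 = -0.3156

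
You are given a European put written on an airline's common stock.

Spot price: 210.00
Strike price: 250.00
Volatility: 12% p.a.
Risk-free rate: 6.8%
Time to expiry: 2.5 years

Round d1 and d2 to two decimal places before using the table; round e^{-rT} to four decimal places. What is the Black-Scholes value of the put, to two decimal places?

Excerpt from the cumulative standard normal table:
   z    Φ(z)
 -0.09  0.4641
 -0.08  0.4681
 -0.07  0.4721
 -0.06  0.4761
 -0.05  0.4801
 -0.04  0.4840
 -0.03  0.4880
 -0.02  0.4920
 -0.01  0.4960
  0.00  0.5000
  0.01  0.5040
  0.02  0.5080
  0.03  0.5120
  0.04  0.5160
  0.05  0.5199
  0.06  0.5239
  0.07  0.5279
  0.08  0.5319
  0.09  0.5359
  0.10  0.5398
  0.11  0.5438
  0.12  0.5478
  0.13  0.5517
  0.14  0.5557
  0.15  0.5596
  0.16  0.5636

σ√T = 0.12·√2.5 = 0.1897
d₁ = [ln(210/250) + (0.068 + 0.12²/2)·2.5] / 0.1897 = [-0.1744 + 0.1880] / 0.1897 = 0.0719 ≈ 0.07
d₂ = d₁ − σ√T = 0.0719 − 0.1897 = -0.1178 ≈ -0.12
exp(−rT) = exp(−0.068·2.5) = 0.8437
P = 250·0.8437·N(0.12) − 210·N(-0.07) = 250·0.8437·0.5478 − 210·0.4721 = 115.5447 − 99.1410 = 16.4037

16.40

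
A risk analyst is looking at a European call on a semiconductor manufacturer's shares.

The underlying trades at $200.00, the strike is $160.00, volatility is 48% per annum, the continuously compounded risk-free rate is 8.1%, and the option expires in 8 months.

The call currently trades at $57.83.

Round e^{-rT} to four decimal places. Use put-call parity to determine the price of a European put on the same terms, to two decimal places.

exp(−rT) = exp(−0.081·0.6667) = 0.9474
Put-call parity: C − P = S − K·e^(−rT) = 200 − 160·0.9474 = 200 − 151.5840 = 48.4160
P = C − (C − P) = 57.83 − (48.4160) = 9.4140

$9.41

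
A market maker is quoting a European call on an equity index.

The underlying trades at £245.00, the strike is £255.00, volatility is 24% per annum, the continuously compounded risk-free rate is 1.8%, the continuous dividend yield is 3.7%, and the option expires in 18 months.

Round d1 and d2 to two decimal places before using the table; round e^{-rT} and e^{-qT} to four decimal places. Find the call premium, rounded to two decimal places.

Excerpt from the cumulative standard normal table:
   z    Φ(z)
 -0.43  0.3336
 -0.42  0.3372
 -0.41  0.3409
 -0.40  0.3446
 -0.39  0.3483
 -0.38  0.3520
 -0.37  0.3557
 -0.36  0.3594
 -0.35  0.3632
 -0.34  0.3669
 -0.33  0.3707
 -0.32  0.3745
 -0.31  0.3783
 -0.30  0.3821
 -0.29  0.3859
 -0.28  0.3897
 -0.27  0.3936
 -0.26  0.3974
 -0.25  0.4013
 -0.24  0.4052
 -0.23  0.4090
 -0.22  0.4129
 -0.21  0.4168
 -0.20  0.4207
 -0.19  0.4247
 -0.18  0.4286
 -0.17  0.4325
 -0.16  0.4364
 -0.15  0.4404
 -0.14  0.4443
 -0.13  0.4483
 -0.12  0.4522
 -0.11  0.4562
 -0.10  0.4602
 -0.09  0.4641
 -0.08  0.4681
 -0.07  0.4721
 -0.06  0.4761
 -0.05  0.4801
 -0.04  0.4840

σ√T = 0.24 × 1.2247 = 0.2939
d₁ = [ln(245/255) + (0.018 − 0.037 + 0.24²/2)·1.5] / 0.2939 = [-0.0400 + 0.0147] / 0.2939 = -0.0861 → -0.09
d₂ = d₁ − σ√T = -0.0861 − 0.2939 = -0.3800 → -0.38
exp(−qT) = exp(−0.037·1.5) = 0.9460;  exp(−rT) = exp(−0.018·1.5) = 0.9734
C = 245·0.9460·N(-0.09) − 255·0.9734·N(-0.38) = 245·0.9460·0.4641 − 255·0.9734·0.3520 = 107.5645 − 87.3724 = 20.1921

£20.19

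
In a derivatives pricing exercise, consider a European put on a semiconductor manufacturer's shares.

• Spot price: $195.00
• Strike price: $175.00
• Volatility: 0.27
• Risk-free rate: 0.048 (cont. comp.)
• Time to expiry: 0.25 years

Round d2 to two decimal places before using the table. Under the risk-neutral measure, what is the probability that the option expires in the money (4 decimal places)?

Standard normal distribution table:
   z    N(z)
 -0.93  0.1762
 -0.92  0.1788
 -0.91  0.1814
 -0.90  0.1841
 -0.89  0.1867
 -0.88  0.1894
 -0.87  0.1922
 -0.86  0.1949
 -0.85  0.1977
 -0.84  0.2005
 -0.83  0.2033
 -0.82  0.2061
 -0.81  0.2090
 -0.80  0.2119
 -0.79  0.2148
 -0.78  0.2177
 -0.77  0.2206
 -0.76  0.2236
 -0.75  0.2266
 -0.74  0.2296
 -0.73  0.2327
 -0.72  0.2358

0.2061

T = 0.25;  σ√T = 0.1350
d₁ = [ln(195/175) + (0.048 + ½·0.27²)·0.25] / (σ√T) = (0.1082 + 0.0211) / 0.1350 = 0.9580 → 0.96
d₂ = 0.9580 − 0.1350 = 0.8230 → 0.82
Risk-neutral Pr[S_T < K] = N(−d₂) = N(-0.82) = 0.2061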